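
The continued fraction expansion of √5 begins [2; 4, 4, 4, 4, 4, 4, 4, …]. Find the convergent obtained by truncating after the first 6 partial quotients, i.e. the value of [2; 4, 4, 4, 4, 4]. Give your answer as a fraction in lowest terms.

2889/1292

a_0 = 2: 2/1
a_1 = 4: 9/4
a_2 = 4: 38/17
a_3 = 4: 161/72
a_4 = 4: 682/305
a_5 = 4: 2889/1292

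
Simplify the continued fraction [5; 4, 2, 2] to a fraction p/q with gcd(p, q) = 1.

115/22

a_0 = 5: 5/1
a_1 = 4: 21/4
a_2 = 2: 47/9
a_3 = 2: 115/22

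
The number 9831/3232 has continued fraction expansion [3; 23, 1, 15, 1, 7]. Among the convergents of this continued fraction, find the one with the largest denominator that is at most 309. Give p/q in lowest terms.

73/24

a_0 = 3: 3/1  (≤ bound)
a_1 = 23: 70/23  (≤ bound)
a_2 = 1: 73/24  (≤ bound)
a_3 = 15: 1165/383  (> 309, stop)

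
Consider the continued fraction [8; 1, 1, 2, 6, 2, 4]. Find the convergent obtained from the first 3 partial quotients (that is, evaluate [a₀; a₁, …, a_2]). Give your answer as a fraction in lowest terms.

Collapse the nested fraction from the inside out:
Start with 1.
1 + 1/(1/1) = 1 + 1/1 = 2/1
8 + 1/(2/1) = 8 + 1/2 = 17/2

17/2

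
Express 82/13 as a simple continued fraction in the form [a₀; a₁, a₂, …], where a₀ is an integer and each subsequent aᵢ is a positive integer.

82 = 6·13 + 4, so a_0 = 6
13 = 3·4 + 1, so a_1 = 3
4 = 4·1 + 0, so a_2 = 4

[6; 3, 4]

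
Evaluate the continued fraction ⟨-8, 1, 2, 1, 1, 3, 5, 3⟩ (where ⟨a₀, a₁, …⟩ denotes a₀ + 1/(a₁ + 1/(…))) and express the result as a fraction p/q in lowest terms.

-3065/421

Start with 3.
5 + 1/(3/1) = 5 + 1/3 = 16/3
3 + 1/(16/3) = 3 + 3/16 = 51/16
1 + 1/(51/16) = 1 + 16/51 = 67/51
1 + 1/(67/51) = 1 + 51/67 = 118/67
2 + 1/(118/67) = 2 + 67/118 = 303/118
1 + 1/(303/118) = 1 + 118/303 = 421/303
-8 + 1/(421/303) = -8 + 303/421 = -3065/421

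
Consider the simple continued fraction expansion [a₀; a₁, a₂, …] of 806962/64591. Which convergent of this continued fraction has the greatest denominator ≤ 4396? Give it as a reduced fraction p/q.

List convergents until the denominator exceeds the bound:
a_0 = 12: 12/1  (≤ bound)
a_1 = 2: 25/2  (≤ bound)
a_2 = 37: 937/75  (≤ bound)
a_3 = 2: 1899/152  (≤ bound)
a_4 = 4: 8533/683  (≤ bound)
a_5 = 1: 10432/835  (≤ bound)
a_6 = 1: 18965/1518  (≤ bound)
a_7 = 42: 806962/64591  (> 4396, stop)

18965/1518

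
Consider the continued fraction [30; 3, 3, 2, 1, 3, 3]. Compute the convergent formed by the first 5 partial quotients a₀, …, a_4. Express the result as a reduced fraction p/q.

1000/33

a_0 = 30: 30/1
a_1 = 3: 91/3
a_2 = 3: 303/10
a_3 = 2: 697/23
a_4 = 1: 1000/33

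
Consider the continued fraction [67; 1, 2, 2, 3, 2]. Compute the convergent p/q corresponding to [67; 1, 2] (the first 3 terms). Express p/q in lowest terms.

203/3

Start with 2.
1 + 1/(2/1) = 1 + 1/2 = 3/2
67 + 1/(3/2) = 67 + 2/3 = 203/3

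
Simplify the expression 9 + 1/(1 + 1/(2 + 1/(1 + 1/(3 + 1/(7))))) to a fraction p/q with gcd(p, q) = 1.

1061/109

Starting at the tail and folding back:
Start with 7.
3 + 1/(7/1) = 3 + 1/7 = 22/7
1 + 1/(22/7) = 1 + 7/22 = 29/22
2 + 1/(29/22) = 2 + 22/29 = 80/29
1 + 1/(80/29) = 1 + 29/80 = 109/80
9 + 1/(109/80) = 9 + 80/109 = 1061/109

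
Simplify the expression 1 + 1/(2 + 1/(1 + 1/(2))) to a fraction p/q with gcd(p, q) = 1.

a_0 = 1: 1/1
a_1 = 2: 3/2
a_2 = 1: 4/3
a_3 = 2: 11/8

11/8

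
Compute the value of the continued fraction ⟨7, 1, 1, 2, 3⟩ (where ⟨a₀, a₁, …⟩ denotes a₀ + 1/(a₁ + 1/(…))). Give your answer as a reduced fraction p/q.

129/17

Work from the innermost term outward:
Start with 3.
2 + 1/(3/1) = 2 + 1/3 = 7/3
1 + 1/(7/3) = 1 + 3/7 = 10/7
1 + 1/(10/7) = 1 + 7/10 = 17/10
7 + 1/(17/10) = 7 + 10/17 = 129/17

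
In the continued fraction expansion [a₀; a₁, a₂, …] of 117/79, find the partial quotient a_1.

2

Repeatedly divide and take the remainder:
117 = 1·79 + 38, so a_0 = 1
79 = 2·38 + 3, so a_1 = 2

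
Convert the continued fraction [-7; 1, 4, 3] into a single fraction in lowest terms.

-99/16

a_0 = -7: -7/1
a_1 = 1: -6/1
a_2 = 4: -31/5
a_3 = 3: -99/16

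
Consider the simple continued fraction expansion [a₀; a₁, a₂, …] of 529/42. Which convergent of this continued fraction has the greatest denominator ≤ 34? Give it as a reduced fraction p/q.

63/5

a_0 = 12: 12/1  (≤ bound)
a_1 = 1: 13/1  (≤ bound)
a_2 = 1: 25/2  (≤ bound)
a_3 = 2: 63/5  (≤ bound)
a_4 = 8: 529/42  (> 34, stop)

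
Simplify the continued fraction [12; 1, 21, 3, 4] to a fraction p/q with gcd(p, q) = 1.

Start with 4.
3 + 1/(4/1) = 3 + 1/4 = 13/4
21 + 1/(13/4) = 21 + 4/13 = 277/13
1 + 1/(277/13) = 1 + 13/277 = 290/277
12 + 1/(290/277) = 12 + 277/290 = 3757/290

3757/290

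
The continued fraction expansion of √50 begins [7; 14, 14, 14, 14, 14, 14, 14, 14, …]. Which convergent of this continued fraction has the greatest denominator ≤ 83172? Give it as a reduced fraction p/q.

275807/39005

List convergents until the denominator exceeds the bound:
a_0 = 7: 7/1  (≤ bound)
a_1 = 14: 99/14  (≤ bound)
a_2 = 14: 1393/197  (≤ bound)
a_3 = 14: 19601/2772  (≤ bound)
a_4 = 14: 275807/39005  (≤ bound)
a_5 = 14: 3880899/548842  (> 83172, stop)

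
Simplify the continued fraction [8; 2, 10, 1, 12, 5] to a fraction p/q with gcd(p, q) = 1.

12785/1508

Use the convergent recurrence hₖ = aₖ·hₖ₋₁ + hₖ₋₂ (and likewise for the denominators kₖ):
a_0 = 8: 8/1
a_1 = 2: 17/2
a_2 = 10: 178/21
a_3 = 1: 195/23
a_4 = 12: 2518/297
a_5 = 5: 12785/1508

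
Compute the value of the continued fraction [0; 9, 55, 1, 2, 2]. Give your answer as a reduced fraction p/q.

Work from the innermost term outward:
Start with 2.
2 + 1/(2/1) = 2 + 1/2 = 5/2
1 + 1/(5/2) = 1 + 2/5 = 7/5
55 + 1/(7/5) = 55 + 5/7 = 390/7
9 + 1/(390/7) = 9 + 7/390 = 3517/390
0 + 1/(3517/390) = 0 + 390/3517 = 390/3517

390/3517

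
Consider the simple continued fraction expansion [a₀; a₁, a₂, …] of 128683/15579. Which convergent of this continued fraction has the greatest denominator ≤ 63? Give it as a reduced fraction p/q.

413/50

List convergents until the denominator exceeds the bound:
a_0 = 8: 8/1  (≤ bound)
a_1 = 3: 25/3  (≤ bound)
a_2 = 1: 33/4  (≤ bound)
a_3 = 5: 190/23  (≤ bound)
a_4 = 2: 413/50  (≤ bound)
a_5 = 13: 5559/673  (> 63, stop)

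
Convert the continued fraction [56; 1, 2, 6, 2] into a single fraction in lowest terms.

Start with 2.
6 + 1/(2/1) = 6 + 1/2 = 13/2
2 + 1/(13/2) = 2 + 2/13 = 28/13
1 + 1/(28/13) = 1 + 13/28 = 41/28
56 + 1/(41/28) = 56 + 28/41 = 2324/41

2324/41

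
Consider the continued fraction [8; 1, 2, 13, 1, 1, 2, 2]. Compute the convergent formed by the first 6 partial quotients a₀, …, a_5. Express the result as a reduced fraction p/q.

720/83

Work from the innermost term outward:
Start with 1.
1 + 1/(1/1) = 1 + 1/1 = 2/1
13 + 1/(2/1) = 13 + 1/2 = 27/2
2 + 1/(27/2) = 2 + 2/27 = 56/27
1 + 1/(56/27) = 1 + 27/56 = 83/56
8 + 1/(83/56) = 8 + 56/83 = 720/83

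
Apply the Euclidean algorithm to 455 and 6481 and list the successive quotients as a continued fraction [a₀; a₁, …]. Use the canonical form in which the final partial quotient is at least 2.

⌊455/6481⌋ = 0, remainder 455
⌊6481/455⌋ = 14, remainder 111
⌊455/111⌋ = 4, remainder 11
⌊111/11⌋ = 10, remainder 1
⌊11/1⌋ = 11, remainder 0

[0; 14, 4, 10, 11]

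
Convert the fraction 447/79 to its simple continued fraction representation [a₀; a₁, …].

[5; 1, 1, 1, 12, 2]

Repeatedly divide and take the remainder:
447 ÷ 79 → quotient 5, remainder 52
79 ÷ 52 → quotient 1, remainder 27
52 ÷ 27 → quotient 1, remainder 25
27 ÷ 25 → quotient 1, remainder 2
25 ÷ 2 → quotient 12, remainder 1
2 ÷ 1 → quotient 2, remainder 0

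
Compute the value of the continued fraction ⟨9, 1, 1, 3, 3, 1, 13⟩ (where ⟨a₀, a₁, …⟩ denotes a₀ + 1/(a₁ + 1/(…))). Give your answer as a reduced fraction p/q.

Start with 13.
1 + 1/(13/1) = 1 + 1/13 = 14/13
3 + 1/(14/13) = 3 + 13/14 = 55/14
3 + 1/(55/14) = 3 + 14/55 = 179/55
1 + 1/(179/55) = 1 + 55/179 = 234/179
1 + 1/(234/179) = 1 + 179/234 = 413/234
9 + 1/(413/234) = 9 + 234/413 = 3951/413

3951/413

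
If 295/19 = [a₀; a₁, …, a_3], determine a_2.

295 ÷ 19 → quotient 15, remainder 10
19 ÷ 10 → quotient 1, remainder 9
10 ÷ 9 → quotient 1, remainder 1

1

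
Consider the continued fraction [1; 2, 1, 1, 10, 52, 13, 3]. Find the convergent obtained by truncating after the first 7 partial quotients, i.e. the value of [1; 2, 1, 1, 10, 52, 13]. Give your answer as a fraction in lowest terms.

a_0 = 1: 1/1
a_1 = 2: 3/2
a_2 = 1: 4/3
a_3 = 1: 7/5
a_4 = 10: 74/53
a_5 = 52: 3855/2761
a_6 = 13: 50189/35946

50189/35946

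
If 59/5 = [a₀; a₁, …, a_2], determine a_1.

59 ÷ 5 → quotient 11, remainder 4
5 ÷ 4 → quotient 1, remainder 1

1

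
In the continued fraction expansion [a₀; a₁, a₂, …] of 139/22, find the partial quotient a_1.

Run the Euclidean algorithm, recording each quotient:
139 = 6·22 + 7, so a_0 = 6
22 = 3·7 + 1, so a_1 = 3

3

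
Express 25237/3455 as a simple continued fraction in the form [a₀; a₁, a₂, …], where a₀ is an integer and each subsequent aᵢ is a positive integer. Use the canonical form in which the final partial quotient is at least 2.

[7; 3, 3, 1, 1, 13, 11]

Repeatedly divide and take the remainder:
⌊25237/3455⌋ = 7, remainder 1052
⌊3455/1052⌋ = 3, remainder 299
⌊1052/299⌋ = 3, remainder 155
⌊299/155⌋ = 1, remainder 144
⌊155/144⌋ = 1, remainder 11
⌊144/11⌋ = 13, remainder 1
⌊11/1⌋ = 11, remainder 0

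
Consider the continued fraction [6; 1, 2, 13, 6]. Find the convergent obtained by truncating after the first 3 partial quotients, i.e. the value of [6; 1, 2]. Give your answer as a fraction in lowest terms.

Build up convergents one term at a time:
a_0 = 6: 6/1
a_1 = 1: 7/1
a_2 = 2: 20/3

20/3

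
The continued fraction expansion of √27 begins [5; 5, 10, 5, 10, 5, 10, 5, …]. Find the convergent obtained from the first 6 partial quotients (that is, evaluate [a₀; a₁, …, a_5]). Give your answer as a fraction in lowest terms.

Start with 5.
10 + 1/(5/1) = 10 + 1/5 = 51/5
5 + 1/(51/5) = 5 + 5/51 = 260/51
10 + 1/(260/51) = 10 + 51/260 = 2651/260
5 + 1/(2651/260) = 5 + 260/2651 = 13515/2651
5 + 1/(13515/2651) = 5 + 2651/13515 = 70226/13515

70226/13515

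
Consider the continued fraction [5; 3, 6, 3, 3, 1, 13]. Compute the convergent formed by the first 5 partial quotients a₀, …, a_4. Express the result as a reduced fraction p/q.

Collapse the nested fraction from the inside out:
Start with 3.
3 + 1/(3/1) = 3 + 1/3 = 10/3
6 + 1/(10/3) = 6 + 3/10 = 63/10
3 + 1/(63/10) = 3 + 10/63 = 199/63
5 + 1/(199/63) = 5 + 63/199 = 1058/199

1058/199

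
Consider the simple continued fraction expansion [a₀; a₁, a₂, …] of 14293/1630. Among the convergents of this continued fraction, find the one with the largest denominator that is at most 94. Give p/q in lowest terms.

a_0 = 8: 8/1  (≤ bound)
a_1 = 1: 9/1  (≤ bound)
a_2 = 3: 35/4  (≤ bound)
a_3 = 3: 114/13  (≤ bound)
a_4 = 11: 1289/147  (> 94, stop)

114/13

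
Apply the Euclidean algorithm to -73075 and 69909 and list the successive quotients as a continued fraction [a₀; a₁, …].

[-2; 1, 21, 12, 3, 7, 2, 5]

-73075 ÷ 69909 → quotient -2, remainder 66743
69909 ÷ 66743 → quotient 1, remainder 3166
66743 ÷ 3166 → quotient 21, remainder 257
3166 ÷ 257 → quotient 12, remainder 82
257 ÷ 82 → quotient 3, remainder 11
82 ÷ 11 → quotient 7, remainder 5
11 ÷ 5 → quotient 2, remainder 1
5 ÷ 1 → quotient 5, remainder 0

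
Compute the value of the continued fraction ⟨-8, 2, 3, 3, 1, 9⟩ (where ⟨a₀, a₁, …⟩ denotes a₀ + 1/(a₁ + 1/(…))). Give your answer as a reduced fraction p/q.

Compute successive convergents:
a_0 = -8: -8/1
a_1 = 2: -15/2
a_2 = 3: -53/7
a_3 = 3: -174/23
a_4 = 1: -227/30
a_5 = 9: -2217/293

-2217/293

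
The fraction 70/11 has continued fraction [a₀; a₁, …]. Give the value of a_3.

⌊70/11⌋ = 6, remainder 4
⌊11/4⌋ = 2, remainder 3
⌊4/3⌋ = 1, remainder 1
⌊3/1⌋ = 3, remainder 0

3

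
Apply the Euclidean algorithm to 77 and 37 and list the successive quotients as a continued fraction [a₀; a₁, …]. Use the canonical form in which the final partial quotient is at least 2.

[2; 12, 3]

⌊77/37⌋ = 2, remainder 3
⌊37/3⌋ = 12, remainder 1
⌊3/1⌋ = 3, remainder 0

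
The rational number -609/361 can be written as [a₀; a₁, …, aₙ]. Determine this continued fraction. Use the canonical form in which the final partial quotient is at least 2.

Repeatedly divide and take the remainder:
-609 ÷ 361 → quotient -2, remainder 113
361 ÷ 113 → quotient 3, remainder 22
113 ÷ 22 → quotient 5, remainder 3
22 ÷ 3 → quotient 7, remainder 1
3 ÷ 1 → quotient 3, remainder 0

[-2; 3, 5, 7, 3]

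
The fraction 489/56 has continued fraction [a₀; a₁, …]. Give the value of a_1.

1

Repeatedly divide and take the remainder:
489 ÷ 56 → quotient 8, remainder 41
56 ÷ 41 → quotient 1, remainder 15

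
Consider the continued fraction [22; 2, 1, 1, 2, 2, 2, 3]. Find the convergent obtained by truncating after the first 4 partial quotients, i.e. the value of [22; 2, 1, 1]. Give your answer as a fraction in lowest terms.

a_0 = 22: 22/1
a_1 = 2: 45/2
a_2 = 1: 67/3
a_3 = 1: 112/5

112/5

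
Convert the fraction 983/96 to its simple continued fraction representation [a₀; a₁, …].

[10; 4, 5, 1, 3]

Apply division with remainder until the remainder is 0:
983 ÷ 96 → quotient 10, remainder 23
96 ÷ 23 → quotient 4, remainder 4
23 ÷ 4 → quotient 5, remainder 3
4 ÷ 3 → quotient 1, remainder 1
3 ÷ 1 → quotient 3, remainder 0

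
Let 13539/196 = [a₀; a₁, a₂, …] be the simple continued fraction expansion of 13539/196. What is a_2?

Run the Euclidean algorithm, recording each quotient:
13539 ÷ 196 → quotient 69, remainder 15
196 ÷ 15 → quotient 13, remainder 1
15 ÷ 1 → quotient 15, remainder 0

15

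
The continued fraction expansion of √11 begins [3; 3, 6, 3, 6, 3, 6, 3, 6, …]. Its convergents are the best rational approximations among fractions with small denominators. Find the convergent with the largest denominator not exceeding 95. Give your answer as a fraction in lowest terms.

List convergents until the denominator exceeds the bound:
a_0 = 3: 3/1  (≤ bound)
a_1 = 3: 10/3  (≤ bound)
a_2 = 6: 63/19  (≤ bound)
a_3 = 3: 199/60  (≤ bound)
a_4 = 6: 1257/379  (> 95, stop)

199/60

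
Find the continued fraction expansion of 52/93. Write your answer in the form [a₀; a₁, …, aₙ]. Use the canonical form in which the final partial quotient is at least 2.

52 ÷ 93 → quotient 0, remainder 52
93 ÷ 52 → quotient 1, remainder 41
52 ÷ 41 → quotient 1, remainder 11
41 ÷ 11 → quotient 3, remainder 8
11 ÷ 8 → quotient 1, remainder 3
8 ÷ 3 → quotient 2, remainder 2
3 ÷ 2 → quotient 1, remainder 1
2 ÷ 1 → quotient 2, remainder 0

[0; 1, 1, 3, 1, 2, 1, 2]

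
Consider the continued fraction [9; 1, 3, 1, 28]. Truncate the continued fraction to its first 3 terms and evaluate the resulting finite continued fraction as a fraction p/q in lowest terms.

39/4

Start with 3.
1 + 1/(3/1) = 1 + 1/3 = 4/3
9 + 1/(4/3) = 9 + 3/4 = 39/4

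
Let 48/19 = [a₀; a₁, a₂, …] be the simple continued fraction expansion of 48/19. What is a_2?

48 ÷ 19 → quotient 2, remainder 10
19 ÷ 10 → quotient 1, remainder 9
10 ÷ 9 → quotient 1, remainder 1

1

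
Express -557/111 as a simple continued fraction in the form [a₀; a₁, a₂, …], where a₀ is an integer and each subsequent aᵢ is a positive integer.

[-6; 1, 54, 2]

-557 = -6·111 + 109, so a_0 = -6
111 = 1·109 + 2, so a_1 = 1
109 = 54·2 + 1, so a_2 = 54
2 = 2·1 + 0, so a_3 = 2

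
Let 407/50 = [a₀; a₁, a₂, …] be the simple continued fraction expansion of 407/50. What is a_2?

407 ÷ 50 → quotient 8, remainder 7
50 ÷ 7 → quotient 7, remainder 1
7 ÷ 1 → quotient 7, remainder 0

7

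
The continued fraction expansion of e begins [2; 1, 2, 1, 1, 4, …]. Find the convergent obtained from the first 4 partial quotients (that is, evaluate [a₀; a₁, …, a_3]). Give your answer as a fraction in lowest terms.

a_0 = 2: 2/1
a_1 = 1: 3/1
a_2 = 2: 8/3
a_3 = 1: 11/4

11/4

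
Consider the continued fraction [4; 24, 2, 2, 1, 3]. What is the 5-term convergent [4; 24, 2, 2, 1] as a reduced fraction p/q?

691/171

Start with 1.
2 + 1/(1/1) = 2 + 1/1 = 3/1
2 + 1/(3/1) = 2 + 1/3 = 7/3
24 + 1/(7/3) = 24 + 3/7 = 171/7
4 + 1/(171/7) = 4 + 7/171 = 691/171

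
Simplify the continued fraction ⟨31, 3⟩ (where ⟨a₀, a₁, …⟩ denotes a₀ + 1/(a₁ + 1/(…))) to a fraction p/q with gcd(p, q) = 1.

Compute successive convergents:
a_0 = 31: 31/1
a_1 = 3: 94/3

94/3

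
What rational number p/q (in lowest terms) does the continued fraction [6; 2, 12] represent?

162/25

a_0 = 6: 6/1
a_1 = 2: 13/2
a_2 = 12: 162/25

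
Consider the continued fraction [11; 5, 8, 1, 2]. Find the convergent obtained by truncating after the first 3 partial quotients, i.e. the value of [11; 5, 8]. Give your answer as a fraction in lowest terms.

459/41

a_0 = 11: 11/1
a_1 = 5: 56/5
a_2 = 8: 459/41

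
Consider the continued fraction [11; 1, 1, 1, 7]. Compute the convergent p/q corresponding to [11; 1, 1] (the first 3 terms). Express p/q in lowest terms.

23/2

Start with 1.
1 + 1/(1/1) = 1 + 1/1 = 2/1
11 + 1/(2/1) = 11 + 1/2 = 23/2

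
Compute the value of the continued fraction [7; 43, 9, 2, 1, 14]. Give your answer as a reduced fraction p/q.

124430/17717

a_0 = 7: 7/1
a_1 = 43: 302/43
a_2 = 9: 2725/388
a_3 = 2: 5752/819
a_4 = 1: 8477/1207
a_5 = 14: 124430/17717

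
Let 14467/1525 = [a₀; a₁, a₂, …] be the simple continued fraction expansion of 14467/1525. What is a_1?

2

14467 = 9·1525 + 742, so a_0 = 9
1525 = 2·742 + 41, so a_1 = 2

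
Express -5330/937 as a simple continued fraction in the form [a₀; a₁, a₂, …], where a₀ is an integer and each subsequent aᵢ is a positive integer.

Repeatedly divide and take the remainder:
-5330 ÷ 937 → quotient -6, remainder 292
937 ÷ 292 → quotient 3, remainder 61
292 ÷ 61 → quotient 4, remainder 48
61 ÷ 48 → quotient 1, remainder 13
48 ÷ 13 → quotient 3, remainder 9
13 ÷ 9 → quotient 1, remainder 4
9 ÷ 4 → quotient 2, remainder 1
4 ÷ 1 → quotient 4, remainder 0

[-6; 3, 4, 1, 3, 1, 2, 4]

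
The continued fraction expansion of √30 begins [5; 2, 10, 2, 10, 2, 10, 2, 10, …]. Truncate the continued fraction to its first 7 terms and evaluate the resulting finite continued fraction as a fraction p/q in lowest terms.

55435/10121

a_0 = 5: 5/1
a_1 = 2: 11/2
a_2 = 10: 115/21
a_3 = 2: 241/44
a_4 = 10: 2525/461
a_5 = 2: 5291/966
a_6 = 10: 55435/10121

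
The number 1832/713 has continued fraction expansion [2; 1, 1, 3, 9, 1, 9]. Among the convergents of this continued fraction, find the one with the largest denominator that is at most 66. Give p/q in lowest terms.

List convergents until the denominator exceeds the bound:
a_0 = 2: 2/1  (≤ bound)
a_1 = 1: 3/1  (≤ bound)
a_2 = 1: 5/2  (≤ bound)
a_3 = 3: 18/7  (≤ bound)
a_4 = 9: 167/65  (≤ bound)
a_5 = 1: 185/72  (> 66, stop)

167/65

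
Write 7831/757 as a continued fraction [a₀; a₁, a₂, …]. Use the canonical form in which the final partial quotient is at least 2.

Repeatedly divide and take the remainder:
⌊7831/757⌋ = 10, remainder 261
⌊757/261⌋ = 2, remainder 235
⌊261/235⌋ = 1, remainder 26
⌊235/26⌋ = 9, remainder 1
⌊26/1⌋ = 26, remainder 0

[10; 2, 1, 9, 26]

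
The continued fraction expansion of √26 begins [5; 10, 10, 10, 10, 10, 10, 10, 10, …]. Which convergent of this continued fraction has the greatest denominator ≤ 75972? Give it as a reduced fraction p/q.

List convergents until the denominator exceeds the bound:
a_0 = 5: 5/1  (≤ bound)
a_1 = 10: 51/10  (≤ bound)
a_2 = 10: 515/101  (≤ bound)
a_3 = 10: 5201/1020  (≤ bound)
a_4 = 10: 52525/10301  (≤ bound)
a_5 = 10: 530451/104030  (> 75972, stop)

52525/10301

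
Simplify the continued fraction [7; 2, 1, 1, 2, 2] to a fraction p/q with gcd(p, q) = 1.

229/31

a_0 = 7: 7/1
a_1 = 2: 15/2
a_2 = 1: 22/3
a_3 = 1: 37/5
a_4 = 2: 96/13
a_5 = 2: 229/31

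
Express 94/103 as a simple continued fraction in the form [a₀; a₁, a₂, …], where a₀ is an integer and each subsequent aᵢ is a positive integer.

[0; 1, 10, 2, 4]

⌊94/103⌋ = 0, remainder 94
⌊103/94⌋ = 1, remainder 9
⌊94/9⌋ = 10, remainder 4
⌊9/4⌋ = 2, remainder 1
⌊4/1⌋ = 4, remainder 0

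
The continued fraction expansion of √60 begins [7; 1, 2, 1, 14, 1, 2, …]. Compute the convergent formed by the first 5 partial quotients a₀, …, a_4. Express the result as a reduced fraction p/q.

457/59

Work from the innermost term outward:
Start with 14.
1 + 1/(14/1) = 1 + 1/14 = 15/14
2 + 1/(15/14) = 2 + 14/15 = 44/15
1 + 1/(44/15) = 1 + 15/44 = 59/44
7 + 1/(59/44) = 7 + 44/59 = 457/59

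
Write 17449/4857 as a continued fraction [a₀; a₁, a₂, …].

Run the Euclidean algorithm, recording each quotient:
⌊17449/4857⌋ = 3, remainder 2878
⌊4857/2878⌋ = 1, remainder 1979
⌊2878/1979⌋ = 1, remainder 899
⌊1979/899⌋ = 2, remainder 181
⌊899/181⌋ = 4, remainder 175
⌊181/175⌋ = 1, remainder 6
⌊175/6⌋ = 29, remainder 1
⌊6/1⌋ = 6, remainder 0

[3; 1, 1, 2, 4, 1, 29, 6]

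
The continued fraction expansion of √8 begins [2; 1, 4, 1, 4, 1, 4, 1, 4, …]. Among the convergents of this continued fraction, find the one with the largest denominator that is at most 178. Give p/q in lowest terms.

478/169

a_0 = 2: 2/1  (≤ bound)
a_1 = 1: 3/1  (≤ bound)
a_2 = 4: 14/5  (≤ bound)
a_3 = 1: 17/6  (≤ bound)
a_4 = 4: 82/29  (≤ bound)
a_5 = 1: 99/35  (≤ bound)
a_6 = 4: 478/169  (≤ bound)
a_7 = 1: 577/204  (> 178, stop)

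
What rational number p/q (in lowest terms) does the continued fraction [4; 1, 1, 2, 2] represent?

a_0 = 4: 4/1
a_1 = 1: 5/1
a_2 = 1: 9/2
a_3 = 2: 23/5
a_4 = 2: 55/12

55/12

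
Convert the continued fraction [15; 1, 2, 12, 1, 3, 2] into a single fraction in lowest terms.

Start with 2.
3 + 1/(2/1) = 3 + 1/2 = 7/2
1 + 1/(7/2) = 1 + 2/7 = 9/7
12 + 1/(9/7) = 12 + 7/9 = 115/9
2 + 1/(115/9) = 2 + 9/115 = 239/115
1 + 1/(239/115) = 1 + 115/239 = 354/239
15 + 1/(354/239) = 15 + 239/354 = 5549/354

5549/354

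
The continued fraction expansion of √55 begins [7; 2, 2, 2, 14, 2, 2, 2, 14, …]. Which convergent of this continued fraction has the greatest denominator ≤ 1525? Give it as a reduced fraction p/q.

6593/889

List convergents until the denominator exceeds the bound:
a_0 = 7: 7/1  (≤ bound)
a_1 = 2: 15/2  (≤ bound)
a_2 = 2: 37/5  (≤ bound)
a_3 = 2: 89/12  (≤ bound)
a_4 = 14: 1283/173  (≤ bound)
a_5 = 2: 2655/358  (≤ bound)
a_6 = 2: 6593/889  (≤ bound)
a_7 = 2: 15841/2136  (> 1525, stop)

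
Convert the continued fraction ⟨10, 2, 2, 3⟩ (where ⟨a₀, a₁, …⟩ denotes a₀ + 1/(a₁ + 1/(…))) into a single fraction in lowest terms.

177/17

Start with 3.
2 + 1/(3/1) = 2 + 1/3 = 7/3
2 + 1/(7/3) = 2 + 3/7 = 17/7
10 + 1/(17/7) = 10 + 7/17 = 177/17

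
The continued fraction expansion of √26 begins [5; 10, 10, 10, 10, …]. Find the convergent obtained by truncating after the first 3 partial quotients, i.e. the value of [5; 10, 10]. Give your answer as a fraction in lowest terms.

515/101

a_0 = 5: 5/1
a_1 = 10: 51/10
a_2 = 10: 515/101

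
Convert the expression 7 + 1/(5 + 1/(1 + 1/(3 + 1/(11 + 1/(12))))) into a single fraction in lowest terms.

Start with 12.
11 + 1/(12/1) = 11 + 1/12 = 133/12
3 + 1/(133/12) = 3 + 12/133 = 411/133
1 + 1/(411/133) = 1 + 133/411 = 544/411
5 + 1/(544/411) = 5 + 411/544 = 3131/544
7 + 1/(3131/544) = 7 + 544/3131 = 22461/3131

22461/3131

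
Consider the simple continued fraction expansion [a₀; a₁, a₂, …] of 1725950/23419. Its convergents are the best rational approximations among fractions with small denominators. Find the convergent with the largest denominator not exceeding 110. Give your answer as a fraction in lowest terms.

List convergents until the denominator exceeds the bound:
a_0 = 73: 73/1  (≤ bound)
a_1 = 1: 74/1  (≤ bound)
a_2 = 2: 221/3  (≤ bound)
a_3 = 3: 737/10  (≤ bound)
a_4 = 7: 5380/73  (≤ bound)
a_5 = 2: 11497/156  (> 110, stop)

5380/73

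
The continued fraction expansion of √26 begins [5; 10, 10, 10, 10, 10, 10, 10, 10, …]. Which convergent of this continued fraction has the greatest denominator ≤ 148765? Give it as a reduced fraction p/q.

a_0 = 5: 5/1  (≤ bound)
a_1 = 10: 51/10  (≤ bound)
a_2 = 10: 515/101  (≤ bound)
a_3 = 10: 5201/1020  (≤ bound)
a_4 = 10: 52525/10301  (≤ bound)
a_5 = 10: 530451/104030  (≤ bound)
a_6 = 10: 5357035/1050601  (> 148765, stop)

530451/104030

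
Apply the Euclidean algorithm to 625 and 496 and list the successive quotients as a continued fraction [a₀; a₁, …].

[1; 3, 1, 5, 2, 4, 2]

625 ÷ 496 → quotient 1, remainder 129
496 ÷ 129 → quotient 3, remainder 109
129 ÷ 109 → quotient 1, remainder 20
109 ÷ 20 → quotient 5, remainder 9
20 ÷ 9 → quotient 2, remainder 2
9 ÷ 2 → quotient 4, remainder 1
2 ÷ 1 → quotient 2, remainder 0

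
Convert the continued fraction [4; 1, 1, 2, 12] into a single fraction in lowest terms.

Starting at the tail and folding back:
Start with 12.
2 + 1/(12/1) = 2 + 1/12 = 25/12
1 + 1/(25/12) = 1 + 12/25 = 37/25
1 + 1/(37/25) = 1 + 25/37 = 62/37
4 + 1/(62/37) = 4 + 37/62 = 285/62

285/62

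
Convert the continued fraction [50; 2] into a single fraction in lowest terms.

101/2

Build up convergents one term at a time:
a_0 = 50: 50/1
a_1 = 2: 101/2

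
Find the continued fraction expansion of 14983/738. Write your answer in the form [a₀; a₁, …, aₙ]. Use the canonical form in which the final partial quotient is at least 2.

[20; 3, 3, 4, 3, 5]

14983 ÷ 738 → quotient 20, remainder 223
738 ÷ 223 → quotient 3, remainder 69
223 ÷ 69 → quotient 3, remainder 16
69 ÷ 16 → quotient 4, remainder 5
16 ÷ 5 → quotient 3, remainder 1
5 ÷ 1 → quotient 5, remainder 0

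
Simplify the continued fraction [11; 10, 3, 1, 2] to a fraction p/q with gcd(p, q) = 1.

1254/113

Start with 2.
1 + 1/(2/1) = 1 + 1/2 = 3/2
3 + 1/(3/2) = 3 + 2/3 = 11/3
10 + 1/(11/3) = 10 + 3/11 = 113/11
11 + 1/(113/11) = 11 + 11/113 = 1254/113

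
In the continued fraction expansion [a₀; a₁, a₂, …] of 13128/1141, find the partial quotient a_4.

Run the Euclidean algorithm, recording each quotient:
13128 = 11·1141 + 577, so a_0 = 11
1141 = 1·577 + 564, so a_1 = 1
577 = 1·564 + 13, so a_2 = 1
564 = 43·13 + 5, so a_3 = 43
13 = 2·5 + 3, so a_4 = 2

2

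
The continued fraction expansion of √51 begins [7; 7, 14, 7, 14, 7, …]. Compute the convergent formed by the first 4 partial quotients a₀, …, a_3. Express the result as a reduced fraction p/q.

4999/700

Start with 7.
14 + 1/(7/1) = 14 + 1/7 = 99/7
7 + 1/(99/7) = 7 + 7/99 = 700/99
7 + 1/(700/99) = 7 + 99/700 = 4999/700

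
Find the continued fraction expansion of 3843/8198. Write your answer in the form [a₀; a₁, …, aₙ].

[0; 2, 7, 1, 1, 42, 6]

3843 = 0·8198 + 3843, so a_0 = 0
8198 = 2·3843 + 512, so a_1 = 2
3843 = 7·512 + 259, so a_2 = 7
512 = 1·259 + 253, so a_3 = 1
259 = 1·253 + 6, so a_4 = 1
253 = 42·6 + 1, so a_5 = 42
6 = 6·1 + 0, so a_6 = 6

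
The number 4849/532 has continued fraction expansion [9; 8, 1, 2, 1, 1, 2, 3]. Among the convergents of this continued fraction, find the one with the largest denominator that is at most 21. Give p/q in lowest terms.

List convergents until the denominator exceeds the bound:
a_0 = 9: 9/1  (≤ bound)
a_1 = 8: 73/8  (≤ bound)
a_2 = 1: 82/9  (≤ bound)
a_3 = 2: 237/26  (> 21, stop)

82/9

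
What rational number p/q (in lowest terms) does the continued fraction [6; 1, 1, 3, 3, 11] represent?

1707/260

Starting at the tail and folding back:
Start with 11.
3 + 1/(11/1) = 3 + 1/11 = 34/11
3 + 1/(34/11) = 3 + 11/34 = 113/34
1 + 1/(113/34) = 1 + 34/113 = 147/113
1 + 1/(147/113) = 1 + 113/147 = 260/147
6 + 1/(260/147) = 6 + 147/260 = 1707/260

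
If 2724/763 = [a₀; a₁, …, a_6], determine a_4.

Apply division with remainder until the remainder is 0:
2724 ÷ 763 → quotient 3, remainder 435
763 ÷ 435 → quotient 1, remainder 328
435 ÷ 328 → quotient 1, remainder 107
328 ÷ 107 → quotient 3, remainder 7
107 ÷ 7 → quotient 15, remainder 2

15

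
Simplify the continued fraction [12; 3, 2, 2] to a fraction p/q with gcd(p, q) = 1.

Start with 2.
2 + 1/(2/1) = 2 + 1/2 = 5/2
3 + 1/(5/2) = 3 + 2/5 = 17/5
12 + 1/(17/5) = 12 + 5/17 = 209/17

209/17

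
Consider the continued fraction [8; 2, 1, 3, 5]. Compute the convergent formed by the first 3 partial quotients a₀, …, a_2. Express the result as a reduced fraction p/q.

a_0 = 8: 8/1
a_1 = 2: 17/2
a_2 = 1: 25/3

25/3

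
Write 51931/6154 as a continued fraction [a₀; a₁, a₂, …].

[8; 2, 3, 1, 1, 3, 15, 7]

Apply division with remainder until the remainder is 0:
51931 = 8·6154 + 2699, so a_0 = 8
6154 = 2·2699 + 756, so a_1 = 2
2699 = 3·756 + 431, so a_2 = 3
756 = 1·431 + 325, so a_3 = 1
431 = 1·325 + 106, so a_4 = 1
325 = 3·106 + 7, so a_5 = 3
106 = 15·7 + 1, so a_6 = 15
7 = 7·1 + 0, so a_7 = 7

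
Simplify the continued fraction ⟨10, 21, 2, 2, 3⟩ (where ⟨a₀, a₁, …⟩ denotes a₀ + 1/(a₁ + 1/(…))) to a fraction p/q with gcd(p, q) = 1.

Collapse the nested fraction from the inside out:
Start with 3.
2 + 1/(3/1) = 2 + 1/3 = 7/3
2 + 1/(7/3) = 2 + 3/7 = 17/7
21 + 1/(17/7) = 21 + 7/17 = 364/17
10 + 1/(364/17) = 10 + 17/364 = 3657/364

3657/364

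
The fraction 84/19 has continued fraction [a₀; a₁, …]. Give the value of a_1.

84 = 4·19 + 8, so a_0 = 4
19 = 2·8 + 3, so a_1 = 2

2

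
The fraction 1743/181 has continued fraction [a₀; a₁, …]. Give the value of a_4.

1743 ÷ 181 → quotient 9, remainder 114
181 ÷ 114 → quotient 1, remainder 67
114 ÷ 67 → quotient 1, remainder 47
67 ÷ 47 → quotient 1, remainder 20
47 ÷ 20 → quotient 2, remainder 7

2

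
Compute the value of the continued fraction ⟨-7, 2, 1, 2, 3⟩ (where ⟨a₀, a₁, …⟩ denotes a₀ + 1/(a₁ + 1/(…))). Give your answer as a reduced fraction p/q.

a_0 = -7: -7/1
a_1 = 2: -13/2
a_2 = 1: -20/3
a_3 = 2: -53/8
a_4 = 3: -179/27

-179/27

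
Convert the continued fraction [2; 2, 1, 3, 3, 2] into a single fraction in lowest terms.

Starting at the tail and folding back:
Start with 2.
3 + 1/(2/1) = 3 + 1/2 = 7/2
3 + 1/(7/2) = 3 + 2/7 = 23/7
1 + 1/(23/7) = 1 + 7/23 = 30/23
2 + 1/(30/23) = 2 + 23/30 = 83/30
2 + 1/(83/30) = 2 + 30/83 = 196/83

196/83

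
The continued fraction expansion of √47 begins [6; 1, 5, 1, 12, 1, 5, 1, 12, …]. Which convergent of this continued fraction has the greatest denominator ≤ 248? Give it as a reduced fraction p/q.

665/97

List convergents until the denominator exceeds the bound:
a_0 = 6: 6/1  (≤ bound)
a_1 = 1: 7/1  (≤ bound)
a_2 = 5: 41/6  (≤ bound)
a_3 = 1: 48/7  (≤ bound)
a_4 = 12: 617/90  (≤ bound)
a_5 = 1: 665/97  (≤ bound)
a_6 = 5: 3942/575  (> 248, stop)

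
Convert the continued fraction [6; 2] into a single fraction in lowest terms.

a_0 = 6: 6/1
a_1 = 2: 13/2

13/2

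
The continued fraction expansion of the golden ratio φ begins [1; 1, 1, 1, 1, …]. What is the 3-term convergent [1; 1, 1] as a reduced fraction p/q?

3/2

Use the convergent recurrence hₖ = aₖ·hₖ₋₁ + hₖ₋₂ (and likewise for the denominators kₖ):
a_0 = 1: 1/1
a_1 = 1: 2/1
a_2 = 1: 3/2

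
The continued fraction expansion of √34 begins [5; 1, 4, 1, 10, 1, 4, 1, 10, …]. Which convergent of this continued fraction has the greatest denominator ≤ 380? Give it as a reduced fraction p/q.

a_0 = 5: 5/1  (≤ bound)
a_1 = 1: 6/1  (≤ bound)
a_2 = 4: 29/5  (≤ bound)
a_3 = 1: 35/6  (≤ bound)
a_4 = 10: 379/65  (≤ bound)
a_5 = 1: 414/71  (≤ bound)
a_6 = 4: 2035/349  (≤ bound)
a_7 = 1: 2449/420  (> 380, stop)

2035/349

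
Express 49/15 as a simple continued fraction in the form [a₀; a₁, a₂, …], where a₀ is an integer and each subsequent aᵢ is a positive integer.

[3; 3, 1, 3]

Repeatedly divide and take the remainder:
49 = 3·15 + 4, so a_0 = 3
15 = 3·4 + 3, so a_1 = 3
4 = 1·3 + 1, so a_2 = 1
3 = 3·1 + 0, so a_3 = 3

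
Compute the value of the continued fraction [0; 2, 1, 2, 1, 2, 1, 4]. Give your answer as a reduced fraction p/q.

71/194

Start with 4.
1 + 1/(4/1) = 1 + 1/4 = 5/4
2 + 1/(5/4) = 2 + 4/5 = 14/5
1 + 1/(14/5) = 1 + 5/14 = 19/14
2 + 1/(19/14) = 2 + 14/19 = 52/19
1 + 1/(52/19) = 1 + 19/52 = 71/52
2 + 1/(71/52) = 2 + 52/71 = 194/71
0 + 1/(194/71) = 0 + 71/194 = 71/194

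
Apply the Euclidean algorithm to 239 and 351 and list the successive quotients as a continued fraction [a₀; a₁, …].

239 = 0·351 + 239, so a_0 = 0
351 = 1·239 + 112, so a_1 = 1
239 = 2·112 + 15, so a_2 = 2
112 = 7·15 + 7, so a_3 = 7
15 = 2·7 + 1, so a_4 = 2
7 = 7·1 + 0, so a_5 = 7

[0; 1, 2, 7, 2, 7]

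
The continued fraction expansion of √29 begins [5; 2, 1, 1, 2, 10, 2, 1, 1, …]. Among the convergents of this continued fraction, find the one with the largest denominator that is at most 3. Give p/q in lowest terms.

16/3

a_0 = 5: 5/1  (≤ bound)
a_1 = 2: 11/2  (≤ bound)
a_2 = 1: 16/3  (≤ bound)
a_3 = 1: 27/5  (> 3, stop)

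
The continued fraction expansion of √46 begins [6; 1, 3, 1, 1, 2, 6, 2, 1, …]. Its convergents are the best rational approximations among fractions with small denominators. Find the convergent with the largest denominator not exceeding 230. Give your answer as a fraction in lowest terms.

List convergents until the denominator exceeds the bound:
a_0 = 6: 6/1  (≤ bound)
a_1 = 1: 7/1  (≤ bound)
a_2 = 3: 27/4  (≤ bound)
a_3 = 1: 34/5  (≤ bound)
a_4 = 1: 61/9  (≤ bound)
a_5 = 2: 156/23  (≤ bound)
a_6 = 6: 997/147  (≤ bound)
a_7 = 2: 2150/317  (> 230, stop)

997/147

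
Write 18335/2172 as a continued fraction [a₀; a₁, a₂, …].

Run the Euclidean algorithm, recording each quotient:
⌊18335/2172⌋ = 8, remainder 959
⌊2172/959⌋ = 2, remainder 254
⌊959/254⌋ = 3, remainder 197
⌊254/197⌋ = 1, remainder 57
⌊197/57⌋ = 3, remainder 26
⌊57/26⌋ = 2, remainder 5
⌊26/5⌋ = 5, remainder 1
⌊5/1⌋ = 5, remainder 0

[8; 2, 3, 1, 3, 2, 5, 5]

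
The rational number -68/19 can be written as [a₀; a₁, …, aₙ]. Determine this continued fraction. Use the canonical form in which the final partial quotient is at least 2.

⌊-68/19⌋ = -4, remainder 8
⌊19/8⌋ = 2, remainder 3
⌊8/3⌋ = 2, remainder 2
⌊3/2⌋ = 1, remainder 1
⌊2/1⌋ = 2, remainder 0

[-4; 2, 2, 1, 2]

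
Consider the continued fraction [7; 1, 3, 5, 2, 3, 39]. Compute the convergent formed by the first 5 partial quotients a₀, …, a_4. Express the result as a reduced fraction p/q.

Start with 2.
5 + 1/(2/1) = 5 + 1/2 = 11/2
3 + 1/(11/2) = 3 + 2/11 = 35/11
1 + 1/(35/11) = 1 + 11/35 = 46/35
7 + 1/(46/35) = 7 + 35/46 = 357/46

357/46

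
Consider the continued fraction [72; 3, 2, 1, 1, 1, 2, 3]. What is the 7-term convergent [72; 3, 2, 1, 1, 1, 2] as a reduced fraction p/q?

5133/71

a_0 = 72: 72/1
a_1 = 3: 217/3
a_2 = 2: 506/7
a_3 = 1: 723/10
a_4 = 1: 1229/17
a_5 = 1: 1952/27
a_6 = 2: 5133/71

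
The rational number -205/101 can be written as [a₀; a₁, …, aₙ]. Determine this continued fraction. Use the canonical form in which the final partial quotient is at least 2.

[-3; 1, 32, 1, 2]

⌊-205/101⌋ = -3, remainder 98
⌊101/98⌋ = 1, remainder 3
⌊98/3⌋ = 32, remainder 2
⌊3/2⌋ = 1, remainder 1
⌊2/1⌋ = 2, remainder 0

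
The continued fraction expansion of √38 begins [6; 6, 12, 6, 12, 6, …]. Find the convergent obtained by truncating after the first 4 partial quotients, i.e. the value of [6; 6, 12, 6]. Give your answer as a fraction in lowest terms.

2737/444

Start with 6.
12 + 1/(6/1) = 12 + 1/6 = 73/6
6 + 1/(73/6) = 6 + 6/73 = 444/73
6 + 1/(444/73) = 6 + 73/444 = 2737/444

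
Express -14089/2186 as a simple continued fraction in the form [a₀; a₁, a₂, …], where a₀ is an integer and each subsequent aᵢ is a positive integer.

Run the Euclidean algorithm, recording each quotient:
⌊-14089/2186⌋ = -7, remainder 1213
⌊2186/1213⌋ = 1, remainder 973
⌊1213/973⌋ = 1, remainder 240
⌊973/240⌋ = 4, remainder 13
⌊240/13⌋ = 18, remainder 6
⌊13/6⌋ = 2, remainder 1
⌊6/1⌋ = 6, remainder 0

[-7; 1, 1, 4, 18, 2, 6]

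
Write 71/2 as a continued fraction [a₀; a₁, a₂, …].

⌊71/2⌋ = 35, remainder 1
⌊2/1⌋ = 2, remainder 0

[35; 2]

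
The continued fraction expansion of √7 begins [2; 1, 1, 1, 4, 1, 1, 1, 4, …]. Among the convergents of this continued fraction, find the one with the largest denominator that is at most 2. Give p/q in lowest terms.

a_0 = 2: 2/1  (≤ bound)
a_1 = 1: 3/1  (≤ bound)
a_2 = 1: 5/2  (≤ bound)
a_3 = 1: 8/3  (> 2, stop)

5/2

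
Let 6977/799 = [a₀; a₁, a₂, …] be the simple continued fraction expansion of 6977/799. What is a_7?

Apply division with remainder until the remainder is 0:
6977 = 8·799 + 585, so a_0 = 8
799 = 1·585 + 214, so a_1 = 1
585 = 2·214 + 157, so a_2 = 2
214 = 1·157 + 57, so a_3 = 1
157 = 2·57 + 43, so a_4 = 2
57 = 1·43 + 14, so a_5 = 1
43 = 3·14 + 1, so a_6 = 3
14 = 14·1 + 0, so a_7 = 14

14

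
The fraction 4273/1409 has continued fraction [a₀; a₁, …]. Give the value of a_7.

2

⌊4273/1409⌋ = 3, remainder 46
⌊1409/46⌋ = 30, remainder 29
⌊46/29⌋ = 1, remainder 17
⌊29/17⌋ = 1, remainder 12
⌊17/12⌋ = 1, remainder 5
⌊12/5⌋ = 2, remainder 2
⌊5/2⌋ = 2, remainder 1
⌊2/1⌋ = 2, remainder 0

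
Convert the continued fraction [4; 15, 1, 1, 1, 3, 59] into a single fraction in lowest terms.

Start with 59.
3 + 1/(59/1) = 3 + 1/59 = 178/59
1 + 1/(178/59) = 1 + 59/178 = 237/178
1 + 1/(237/178) = 1 + 178/237 = 415/237
1 + 1/(415/237) = 1 + 237/415 = 652/415
15 + 1/(652/415) = 15 + 415/652 = 10195/652
4 + 1/(10195/652) = 4 + 652/10195 = 41432/10195

41432/10195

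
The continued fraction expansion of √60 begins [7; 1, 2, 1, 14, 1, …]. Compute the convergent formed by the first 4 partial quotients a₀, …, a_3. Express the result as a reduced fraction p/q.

Build up convergents one term at a time:
a_0 = 7: 7/1
a_1 = 1: 8/1
a_2 = 2: 23/3
a_3 = 1: 31/4

31/4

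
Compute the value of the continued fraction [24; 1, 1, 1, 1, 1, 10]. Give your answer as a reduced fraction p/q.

Compute successive convergents:
a_0 = 24: 24/1
a_1 = 1: 25/1
a_2 = 1: 49/2
a_3 = 1: 74/3
a_4 = 1: 123/5
a_5 = 1: 197/8
a_6 = 10: 2093/85

2093/85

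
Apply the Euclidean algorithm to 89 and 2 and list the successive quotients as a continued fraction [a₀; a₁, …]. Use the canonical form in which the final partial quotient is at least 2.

Repeatedly divide and take the remainder:
89 ÷ 2 → quotient 44, remainder 1
2 ÷ 1 → quotient 2, remainder 0

[44; 2]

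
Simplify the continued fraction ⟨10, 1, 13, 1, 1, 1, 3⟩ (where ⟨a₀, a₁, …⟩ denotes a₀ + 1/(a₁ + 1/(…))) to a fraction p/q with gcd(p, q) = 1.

a_0 = 10: 10/1
a_1 = 1: 11/1
a_2 = 13: 153/14
a_3 = 1: 164/15
a_4 = 1: 317/29
a_5 = 1: 481/44
a_6 = 3: 1760/161

1760/161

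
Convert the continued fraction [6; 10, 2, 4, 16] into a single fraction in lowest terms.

9296/1525

a_0 = 6: 6/1
a_1 = 10: 61/10
a_2 = 2: 128/21
a_3 = 4: 573/94
a_4 = 16: 9296/1525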